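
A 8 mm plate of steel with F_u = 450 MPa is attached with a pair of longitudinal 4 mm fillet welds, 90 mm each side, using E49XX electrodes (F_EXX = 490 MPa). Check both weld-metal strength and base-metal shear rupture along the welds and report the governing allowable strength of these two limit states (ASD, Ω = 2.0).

R_n/Ω ≈ 74.8 kN (weld metal governs)

t_e = 0.707 × 4 = 2.828 mm; L = 180 mm.
Weld metal: R_n/Ω = (1/2.0) × 0.6 × 490 × 2.828 × 180 × 10⁻³ = 74.83 kN.
Base metal (shear rupture): R_n/Ω = (1/2.0) × 0.6 × 450 × 8 × 180 × 10⁻³ = 194.4 kN.
Governing: weld metal.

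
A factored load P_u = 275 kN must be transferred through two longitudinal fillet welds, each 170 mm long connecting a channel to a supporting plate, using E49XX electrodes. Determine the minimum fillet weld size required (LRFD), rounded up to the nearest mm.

w = 6 mm

E49XX → F_EXX = 490 MPa.
Total weld length L = 340 mm.
Required throat t_e = P_u / (φ × 0.6 F_EXX × L) = 275 / (0.75 × 0.6 × 490 × 340 × 10⁻³) = 3.668 mm.
Required leg w = t_e / 0.707 = 5.188 mm → use 6 mm.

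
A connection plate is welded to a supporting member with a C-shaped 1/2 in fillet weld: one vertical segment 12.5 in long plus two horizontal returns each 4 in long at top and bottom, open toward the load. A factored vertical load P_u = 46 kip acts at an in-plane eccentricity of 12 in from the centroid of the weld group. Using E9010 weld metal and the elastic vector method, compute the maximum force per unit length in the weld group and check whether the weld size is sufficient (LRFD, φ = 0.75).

E90XX → F_EXX = 90 ksi.
Total weld length L_w = 20.5 in. Treat welds as unit-width lines.
Centroid: x̄ = 2×4×2 / 20.5 = 0.7805 in from the vertical weld.
Polar moment about centroid: J = I_x + I_y = [12.5³/12 + 2×4×6.25²] + [12.5×0.7805² + 2(4³/12 + 4×1.22²)] = 505.4 in³.
Direct shear f_v = P/L_w = 46 / 20.5 = 2.244 kip/in (vertical).
Torsion M = P·e = 46 × 12 = 552 kip·in.
Critical point at (x, y) = (3.22, 6.25) from centroid. f_tx = M·y/J = 6.826 kip/in; f_ty = M·x/J = 3.516 kip/in.
Resultant f_max = √[f_tx² + (f_v + f_ty)²] = √[6.826² + (2.244 + 3.516)²] = 8.931 kip/in.
Capacity per unit length: φr_n = 0.75 × 0.6 × 90 × (0.707 × 0.5) = 14.32 kip/in.
8.931 ≤ 14.32 → adequate.

f_max ≈ 8.93 kip/in; adequate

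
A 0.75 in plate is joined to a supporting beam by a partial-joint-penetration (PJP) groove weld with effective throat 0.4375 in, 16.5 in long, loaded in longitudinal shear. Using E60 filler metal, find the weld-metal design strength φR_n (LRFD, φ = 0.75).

E60XX → F_EXX = 60 ksi.
Effective throat (given) t_e = 0.4375 in.
A_we = 0.4375 × 16.5 = 7.219 in².
F_nw = 0.6 F_EXX = 36 ksi.
φR_n = 0.75 × 36 × 7.219 = 194.9 kips.

φR_n ≈ 195 kips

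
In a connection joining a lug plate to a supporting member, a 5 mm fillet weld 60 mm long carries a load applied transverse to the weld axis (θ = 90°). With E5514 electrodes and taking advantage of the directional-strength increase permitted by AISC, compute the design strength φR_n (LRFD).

φR_n ≈ 78.7 kN

E55XX → F_EXX = 550 MPa.
t_e = 0.707 × 5 = 3.535 mm; A_we = 3.535 × 60 = 212.1 mm².
Directional factor: 1.0 + 0.5 sin^1.5(90°) = 1.5.
F_nw = 0.6 × 550 × 1.5 = 495 MPa.
φR_n = 0.75 × 495 × 212.1 × 10⁻³ = 78.74 kN.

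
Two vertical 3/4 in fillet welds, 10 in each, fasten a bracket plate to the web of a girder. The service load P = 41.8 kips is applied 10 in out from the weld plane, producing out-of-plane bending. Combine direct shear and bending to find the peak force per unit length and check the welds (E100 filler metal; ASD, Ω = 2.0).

E100XX → F_EXX = 100 ksi.
L_w = 2 × 10 = 20 in; section modulus (unit throat) S = 2 × L²/6 = 33.33 in².
Direct shear f_v = P/L_w = 41.8/20 = 2.09 kip/in.
Moment M = P × e = 41.8 × 10 = 418 kip·in; bending f_b = M/S = 12.54 kip/in.
f_max = √(f_v² + f_b²) = √(2.09² + 12.54²) = 12.71 kip/in.
r_n/Ω = (1/2.0) × 0.6 × 100 × (0.707 × 0.75) = 15.91 kip/in → adequate.

f_max ≈ 12.7 kip/in; adequate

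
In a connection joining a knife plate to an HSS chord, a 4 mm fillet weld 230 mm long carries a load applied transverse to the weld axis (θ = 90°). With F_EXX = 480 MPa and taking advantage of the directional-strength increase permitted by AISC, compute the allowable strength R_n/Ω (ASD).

R_n/Ω ≈ 140 kN

t_e = 0.707 × 4 = 2.828 mm; A_we = 2.828 × 230 = 650.4 mm².
Directional factor: 1.0 + 0.5 sin^1.5(90°) = 1.5.
F_nw = 0.6 × 480 × 1.5 = 432 MPa.
R_n/Ω = (432 × 650.4) / 2.0 × 10⁻³ = 140.5 kN.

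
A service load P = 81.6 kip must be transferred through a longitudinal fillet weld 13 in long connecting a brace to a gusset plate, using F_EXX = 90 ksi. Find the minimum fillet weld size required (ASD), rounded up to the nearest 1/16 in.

Total weld length L = 13 in.
Required throat t_e = P × Ω / (0.6 F_EXX × L) = 81.6 × 2.0 / (0.6 × 90 × 13) = 0.2325 in.
Required leg w = t_e / 0.707 = 0.3288 in → use 3/8 in.

w = 3/8 in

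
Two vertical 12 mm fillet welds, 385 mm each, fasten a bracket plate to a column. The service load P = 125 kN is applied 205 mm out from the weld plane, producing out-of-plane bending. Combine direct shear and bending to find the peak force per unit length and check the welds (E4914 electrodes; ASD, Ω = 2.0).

f_max ≈ 543 N/mm; adequate

E49XX → F_EXX = 490 MPa.
L_w = 2 × 385 = 770 mm; section modulus (unit throat) S = 2 × L²/6 = 49410 mm².
Direct shear f_v = P/L_w = 125×10³/770 = 162.3 N/mm.
Moment M = P × e = 125×10³ × 205 = 25625000 N·mm; bending f_b = M/S = 518.6 N/mm.
f_max = √(f_v² + f_b²) = √(162.3² + 518.6²) = 543.5 N/mm.
r_n/Ω = (1/2.0) × 0.6 × 490 × (0.707 × 12) = 1247 N/mm → adequate.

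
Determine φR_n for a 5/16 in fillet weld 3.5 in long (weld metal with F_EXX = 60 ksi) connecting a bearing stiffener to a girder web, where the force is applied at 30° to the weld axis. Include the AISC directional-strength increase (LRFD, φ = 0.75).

t_e = 0.707 × 0.3125 = 0.2209 in; A_we = 0.2209 × 3.5 = 0.7733 in².
Directional factor: 1.0 + 0.5 sin^1.5(30°) = 1.177.
F_nw = 0.6 × 60 × 1.177 = 42.36 ksi.
φR_n = 0.75 × 42.36 × 0.7733 = 24.57 kips.

φR_n ≈ 24.6 kips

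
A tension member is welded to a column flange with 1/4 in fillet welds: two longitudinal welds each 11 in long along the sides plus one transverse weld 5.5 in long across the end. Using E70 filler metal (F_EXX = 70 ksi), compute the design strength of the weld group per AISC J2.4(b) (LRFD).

φR_n ≈ 153 kips

t_e = 0.707 × 0.25 = 0.1767 in.
R_nwl = 0.6 × 70 × 0.1767 × 22 = 163.3 kips (longitudinal, 2 welds).
R_nwt = 0.6 × 70 × 0.1767 × 5.5 = 40.83 kips (transverse, base value).
(i) R_nwl + R_nwt = 204.1 kips; (ii) 0.85 R_nwl + 1.5 R_nwt = 200.1 kips.
R_n = max = 204.1 kips [governs: (i)]; φR_n = 153.1 kips.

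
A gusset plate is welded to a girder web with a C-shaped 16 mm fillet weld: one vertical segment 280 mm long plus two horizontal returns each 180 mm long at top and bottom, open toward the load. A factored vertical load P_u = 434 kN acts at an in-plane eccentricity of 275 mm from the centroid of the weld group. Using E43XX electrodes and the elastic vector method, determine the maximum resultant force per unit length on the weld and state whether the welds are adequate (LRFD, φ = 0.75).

E43XX → F_EXX = 430 MPa.
Total weld length L_w = 640 mm. Treat welds as unit-width lines.
Centroid: x̄ = 2×180×90 / 640 = 50.62 mm from the vertical weld.
Polar moment about centroid: J = I_x + I_y = [280³/12 + 2×180×140²] + [280×50.62² + 2(180³/12 + 180×39.38²)] = 11130000 mm³.
Direct shear f_v = P/L_w = 434×10³ / 640 = 678.1 N/mm (vertical).
Torsion M = P·e = 434×10³ × 275 = 119350000 N·mm.
Critical point at (x, y) = (129.4, 140) from centroid. f_tx = M·y/J = 1501 N/mm; f_ty = M·x/J = 1387 N/mm.
Resultant f_max = √[f_tx² + (f_v + f_ty)²] = √[1501² + (678.1 + 1387)²] = 2553 N/mm.
Capacity per unit length: φr_n = 0.75 × 0.6 × 430 × (0.707 × 16) = 2189 N/mm.
2553 > 2189 → NOT adequate.

f_max ≈ 2550 N/mm; NOT adequate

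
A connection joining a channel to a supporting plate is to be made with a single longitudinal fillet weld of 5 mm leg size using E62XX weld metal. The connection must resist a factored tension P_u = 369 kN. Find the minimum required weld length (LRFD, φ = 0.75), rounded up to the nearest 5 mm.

E62XX → F_EXX = 620 MPa.
Throat t_e = 0.707 × 5 = 3.535 mm.
φr_n = 0.75 × 0.6 × 620 × 3.535 × 10⁻³ = 0.9863 kN/mm.
L_req = P_u / φr_n = 369 / 0.9863 = 374.1 mm total.
Round up → use L = 375 mm.

L = 375 mm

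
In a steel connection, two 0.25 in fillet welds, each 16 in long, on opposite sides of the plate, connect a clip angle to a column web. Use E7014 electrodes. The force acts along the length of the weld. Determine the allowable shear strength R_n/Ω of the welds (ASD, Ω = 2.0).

R_n/Ω ≈ 119 kips

E70XX → F_EXX = 70 ksi.
Effective throat t_e = 0.707 × 0.25 = 0.1767 in.
Total length L = 32 in; A_we = 0.1767 × 32 = 5.656 in².
F_nw = 0.6 F_EXX = 0.6 × 70 = 42 ksi.
R_n = 42 × 5.656 = 237.6 kips; R_n/Ω = 237.6/2.0 = 118.8 kips.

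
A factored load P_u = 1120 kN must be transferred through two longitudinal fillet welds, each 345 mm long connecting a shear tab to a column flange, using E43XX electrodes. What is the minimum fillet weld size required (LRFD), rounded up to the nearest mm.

E43XX → F_EXX = 430 MPa.
Total weld length L = 690 mm.
Required throat t_e = P_u / (φ × 0.6 F_EXX × L) = 1120 / (0.75 × 0.6 × 430 × 690 × 10⁻³) = 8.389 mm.
Required leg w = t_e / 0.707 = 11.87 mm → use 12 mm.

w = 12 mm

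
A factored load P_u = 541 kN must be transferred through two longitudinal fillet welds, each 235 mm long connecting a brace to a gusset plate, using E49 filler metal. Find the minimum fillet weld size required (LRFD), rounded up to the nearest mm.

w = 8 mm

E49XX → F_EXX = 490 MPa.
Total weld length L = 470 mm.
Required throat t_e = P_u / (φ × 0.6 F_EXX × L) = 541 / (0.75 × 0.6 × 490 × 470 × 10⁻³) = 5.22 mm.
Required leg w = t_e / 0.707 = 7.384 mm → use 8 mm.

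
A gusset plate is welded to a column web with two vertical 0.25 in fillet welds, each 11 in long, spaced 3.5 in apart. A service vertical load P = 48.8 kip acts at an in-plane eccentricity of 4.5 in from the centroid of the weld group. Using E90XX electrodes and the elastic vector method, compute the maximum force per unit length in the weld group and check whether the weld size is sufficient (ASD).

f_max ≈ 5.48 kip/in; NOT adequate

E90XX → F_EXX = 90 ksi.
Total weld length L_w = 22 in. Treat welds as unit-width lines.
Polar moment about centroid: J = 2[d³/12 + d(b/2)²] = 2[11³/12 + 11×1.75²] = 289.2 in³.
Direct shear f_v = P/L_w = 48.8 / 22 = 2.218 kip/in (vertical).
Torsion M = P·e = 48.8 × 4.5 = 219.6 kip·in.
Critical point at (x, y) = (1.75, 5.5) from centroid. f_tx = M·y/J = 4.176 kip/in; f_ty = M·x/J = 1.329 kip/in.
Resultant f_max = √[f_tx² + (f_v + f_ty)²] = √[4.176² + (2.218 + 1.329)²] = 5.479 kip/in.
Capacity per unit length: r_n/Ω = (1/2.0) × 0.6 × 90 × (0.707 × 0.25) = 4.772 kip/in.
5.479 > 4.772 → NOT adequate.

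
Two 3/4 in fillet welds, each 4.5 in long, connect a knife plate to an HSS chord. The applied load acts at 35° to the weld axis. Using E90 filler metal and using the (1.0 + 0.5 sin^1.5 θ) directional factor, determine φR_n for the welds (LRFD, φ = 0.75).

φR_n ≈ 235 kip

E90XX → F_EXX = 90 ksi.
t_e = 0.707 × 0.75 = 0.5302 in; A_we = 0.5302 × 9 = 4.772 in².
Directional factor: 1.0 + 0.5 sin^1.5(35°) = 1.217.
F_nw = 0.6 × 90 × 1.217 = 65.73 ksi.
φR_n = 0.75 × 65.73 × 4.772 = 235.3 kip.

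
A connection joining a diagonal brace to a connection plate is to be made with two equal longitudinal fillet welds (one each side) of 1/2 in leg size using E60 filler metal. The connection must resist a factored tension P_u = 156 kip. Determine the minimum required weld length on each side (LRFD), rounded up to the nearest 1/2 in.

L = 8.5 in on each side

E60XX → F_EXX = 60 ksi.
Throat t_e = 0.707 × 0.5 = 0.3535 in.
φr_n = 0.75 × 0.6 × 60 × 0.3535 = 9.544 kip/in.
L_req = P_u / φr_n = 156 / 9.544 = 16.34 in total.
Per side: 16.34 / 2 = 8.172 in.
Round up → use L = 8.5 in on each side.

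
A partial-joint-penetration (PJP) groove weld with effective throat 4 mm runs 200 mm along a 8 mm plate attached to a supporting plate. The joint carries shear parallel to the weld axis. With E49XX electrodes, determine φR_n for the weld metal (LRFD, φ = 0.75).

φR_n ≈ 176 kN

E49XX → F_EXX = 490 MPa.
Effective throat (given) t_e = 4 mm.
A_we = 4 × 200 = 800 mm².
F_nw = 0.6 F_EXX = 294 MPa.
φR_n = 0.75 × 294 × 800 × 10⁻³ = 176.4 kN.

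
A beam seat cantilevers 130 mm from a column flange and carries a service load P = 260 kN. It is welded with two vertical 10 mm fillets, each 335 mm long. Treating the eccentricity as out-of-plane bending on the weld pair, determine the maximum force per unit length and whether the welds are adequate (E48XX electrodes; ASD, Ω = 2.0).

f_max ≈ 983 N/mm; adequate

E48XX → F_EXX = 480 MPa.
L_w = 2 × 335 = 670 mm; section modulus (unit throat) S = 2 × L²/6 = 37410 mm².
Direct shear f_v = P/L_w = 260×10³/670 = 388.1 N/mm.
Moment M = P × e = 260×10³ × 130 = 33800000 N·mm; bending f_b = M/S = 903.5 N/mm.
f_max = √(f_v² + f_b²) = √(388.1² + 903.5²) = 983.4 N/mm.
r_n/Ω = (1/2.0) × 0.6 × 480 × (0.707 × 10) = 1018 N/mm → adequate.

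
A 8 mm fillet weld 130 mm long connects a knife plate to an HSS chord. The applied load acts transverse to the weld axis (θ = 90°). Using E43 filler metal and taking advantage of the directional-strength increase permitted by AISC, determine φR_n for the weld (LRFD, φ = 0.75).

φR_n ≈ 213 kN

E43XX → F_EXX = 430 MPa.
t_e = 0.707 × 8 = 5.656 mm; A_we = 5.656 × 130 = 735.3 mm².
Directional factor: 1.0 + 0.5 sin^1.5(90°) = 1.5.
F_nw = 0.6 × 430 × 1.5 = 387 MPa.
φR_n = 0.75 × 387 × 735.3 × 10⁻³ = 213.4 kN.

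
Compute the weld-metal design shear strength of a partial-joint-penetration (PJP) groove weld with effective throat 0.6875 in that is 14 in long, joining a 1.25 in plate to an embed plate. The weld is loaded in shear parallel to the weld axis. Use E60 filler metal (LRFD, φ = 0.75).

E60XX → F_EXX = 60 ksi.
Effective throat (given) t_e = 0.6875 in.
A_we = 0.6875 × 14 = 9.625 in².
F_nw = 0.6 F_EXX = 36 ksi.
φR_n = 0.75 × 36 × 9.625 = 259.9 kips.

φR_n ≈ 260 kips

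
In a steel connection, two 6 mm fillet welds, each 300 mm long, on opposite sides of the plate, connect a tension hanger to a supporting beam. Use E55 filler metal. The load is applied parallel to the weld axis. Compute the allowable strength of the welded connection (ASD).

E55XX → F_EXX = 550 MPa.
Effective throat t_e = 0.707 × 6 = 4.242 mm.
Total length L = 600 mm; A_we = 4.242 × 600 = 2545 mm².
F_nw = 0.6 F_EXX = 0.6 × 550 = 330 MPa.
R_n = 330 × 2545 × 10⁻³ = 839.9 kN; R_n/Ω = 839.9/2.0 = 420 kN.

R_n/Ω ≈ 420 kN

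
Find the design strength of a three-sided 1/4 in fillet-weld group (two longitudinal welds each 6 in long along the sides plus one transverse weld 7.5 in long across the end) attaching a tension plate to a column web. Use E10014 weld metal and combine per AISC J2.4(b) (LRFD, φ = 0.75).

E100XX → F_EXX = 100 ksi.
t_e = 0.707 × 0.25 = 0.1767 in.
R_nwl = 0.6 × 100 × 0.1767 × 12 = 127.3 kips (longitudinal, 2 welds).
R_nwt = 0.6 × 100 × 0.1767 × 7.5 = 79.54 kips (transverse, base value).
(i) R_nwl + R_nwt = 206.8 kips; (ii) 0.85 R_nwl + 1.5 R_nwt = 227.5 kips.
R_n = max = 227.5 kips [governs: (ii)]; φR_n = 170.6 kips.

φR_n ≈ 171 kips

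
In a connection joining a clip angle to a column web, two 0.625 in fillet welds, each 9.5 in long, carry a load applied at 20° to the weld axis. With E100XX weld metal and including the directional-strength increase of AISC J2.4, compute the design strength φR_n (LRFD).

φR_n ≈ 416 kip

E100XX → F_EXX = 100 ksi.
t_e = 0.707 × 0.625 = 0.4419 in; A_we = 0.4419 × 19 = 8.396 in².
Directional factor: 1.0 + 0.5 sin^1.5(20°) = 1.1.
F_nw = 0.6 × 100 × 1.1 = 66 ksi.
φR_n = 0.75 × 66 × 8.396 = 415.6 kip.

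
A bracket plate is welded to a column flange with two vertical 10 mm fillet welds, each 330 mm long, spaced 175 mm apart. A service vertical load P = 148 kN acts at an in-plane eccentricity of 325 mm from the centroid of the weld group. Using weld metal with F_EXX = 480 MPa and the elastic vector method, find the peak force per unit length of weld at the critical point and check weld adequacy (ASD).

Total weld length L_w = 660 mm. Treat welds as unit-width lines.
Polar moment about centroid: J = 2[d³/12 + d(b/2)²] = 2[330³/12 + 330×87.5²] = 11040000 mm³.
Direct shear f_v = P/L_w = 148×10³ / 660 = 224.2 N/mm (vertical).
Torsion M = P·e = 148×10³ × 325 = 48100000 N·mm.
Critical point at (x, y) = (87.5, 165) from centroid. f_tx = M·y/J = 718.7 N/mm; f_ty = M·x/J = 381.1 N/mm.
Resultant f_max = √[f_tx² + (f_v + f_ty)²] = √[718.7² + (224.2 + 381.1)²] = 939.7 N/mm.
Capacity per unit length: r_n/Ω = (1/2.0) × 0.6 × 480 × (0.707 × 10) = 1018 N/mm.
939.7 ≤ 1018 → adequate.

f_max ≈ 940 N/mm; adequate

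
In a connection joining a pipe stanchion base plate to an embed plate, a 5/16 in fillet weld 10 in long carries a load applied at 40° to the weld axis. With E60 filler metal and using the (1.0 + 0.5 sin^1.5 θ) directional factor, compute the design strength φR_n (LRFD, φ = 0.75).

φR_n ≈ 75 kips

E60XX → F_EXX = 60 ksi.
t_e = 0.707 × 0.3125 = 0.2209 in; A_we = 0.2209 × 10 = 2.209 in².
Directional factor: 1.0 + 0.5 sin^1.5(40°) = 1.258.
F_nw = 0.6 × 60 × 1.258 = 45.28 ksi.
φR_n = 0.75 × 45.28 × 2.209 = 75.02 kips.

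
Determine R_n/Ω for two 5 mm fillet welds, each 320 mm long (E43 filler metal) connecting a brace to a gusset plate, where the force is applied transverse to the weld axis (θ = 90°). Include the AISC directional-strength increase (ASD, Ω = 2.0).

R_n/Ω ≈ 438 kN

E43XX → F_EXX = 430 MPa.
t_e = 0.707 × 5 = 3.535 mm; A_we = 3.535 × 640 = 2262 mm².
Directional factor: 1.0 + 0.5 sin^1.5(90°) = 1.5.
F_nw = 0.6 × 430 × 1.5 = 387 MPa.
R_n/Ω = (387 × 2262) / 2.0 × 10⁻³ = 437.8 kN.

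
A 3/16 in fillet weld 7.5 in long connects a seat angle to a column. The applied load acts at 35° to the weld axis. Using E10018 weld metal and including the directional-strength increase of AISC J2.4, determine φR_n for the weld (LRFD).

E100XX → F_EXX = 100 ksi.
t_e = 0.707 × 0.1875 = 0.1326 in; A_we = 0.1326 × 7.5 = 0.9942 in².
Directional factor: 1.0 + 0.5 sin^1.5(35°) = 1.217.
F_nw = 0.6 × 100 × 1.217 = 73.03 ksi.
φR_n = 0.75 × 73.03 × 0.9942 = 54.46 kip.

φR_n ≈ 54.5 kip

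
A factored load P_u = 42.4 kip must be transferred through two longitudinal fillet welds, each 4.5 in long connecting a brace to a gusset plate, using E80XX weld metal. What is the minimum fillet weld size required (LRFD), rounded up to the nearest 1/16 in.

E80XX → F_EXX = 80 ksi.
Total weld length L = 9 in.
Required throat t_e = P_u / (φ × 0.6 F_EXX × L) = 42.4 / (0.75 × 0.6 × 80 × 9) = 0.1309 in.
Required leg w = t_e / 0.707 = 0.1851 in → use 3/16 in.

w = 3/16 in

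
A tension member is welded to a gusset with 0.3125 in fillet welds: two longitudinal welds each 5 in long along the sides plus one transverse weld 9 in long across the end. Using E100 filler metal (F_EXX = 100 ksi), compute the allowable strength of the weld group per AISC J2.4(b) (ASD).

t_e = 0.707 × 0.3125 = 0.2209 in.
R_nwl = 0.6 × 100 × 0.2209 × 10 = 132.6 kips (longitudinal, 2 welds).
R_nwt = 0.6 × 100 × 0.2209 × 9 = 119.3 kips (transverse, base value).
(i) R_nwl + R_nwt = 251.9 kips; (ii) 0.85 R_nwl + 1.5 R_nwt = 291.6 kips.
R_n = max = 291.6 kips [governs: (ii)]; R_n/Ω = 145.8 kips.

R_n/Ω ≈ 146 kips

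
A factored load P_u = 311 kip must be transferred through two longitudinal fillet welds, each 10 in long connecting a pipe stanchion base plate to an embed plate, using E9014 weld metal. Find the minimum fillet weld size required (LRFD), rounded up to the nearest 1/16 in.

E90XX → F_EXX = 90 ksi.
Total weld length L = 20 in.
Required throat t_e = P_u / (φ × 0.6 F_EXX × L) = 311 / (0.75 × 0.6 × 90 × 20) = 0.384 in.
Required leg w = t_e / 0.707 = 0.5431 in → use 9/16 in.

w = 9/16 in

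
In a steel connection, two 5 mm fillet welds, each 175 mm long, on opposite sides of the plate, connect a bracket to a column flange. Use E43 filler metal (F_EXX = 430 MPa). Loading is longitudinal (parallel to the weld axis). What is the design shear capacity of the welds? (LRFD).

Effective throat t_e = 0.707 × 5 = 3.535 mm.
Total length L = 350 mm; A_we = 3.535 × 350 = 1237 mm².
F_nw = 0.6 F_EXX = 0.6 × 430 = 258 MPa.
φR_n = 0.75 × 258 × 1237 × 10⁻³ = 239.4 kN.

φR_n ≈ 239 kN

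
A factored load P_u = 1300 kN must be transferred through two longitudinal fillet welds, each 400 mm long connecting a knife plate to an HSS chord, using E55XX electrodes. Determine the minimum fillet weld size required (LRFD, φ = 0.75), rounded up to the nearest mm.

w = 10 mm

E55XX → F_EXX = 550 MPa.
Total weld length L = 800 mm.
Required throat t_e = P_u / (φ × 0.6 F_EXX × L) = 1300 / (0.75 × 0.6 × 550 × 800 × 10⁻³) = 6.566 mm.
Required leg w = t_e / 0.707 = 9.287 mm → use 10 mm.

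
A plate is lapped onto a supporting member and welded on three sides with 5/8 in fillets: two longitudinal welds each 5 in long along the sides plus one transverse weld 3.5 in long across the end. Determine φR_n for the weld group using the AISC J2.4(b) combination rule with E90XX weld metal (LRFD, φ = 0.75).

φR_n ≈ 246 kips

E90XX → F_EXX = 90 ksi.
t_e = 0.707 × 0.625 = 0.4419 in.
R_nwl = 0.6 × 90 × 0.4419 × 10 = 238.6 kips (longitudinal, 2 welds).
R_nwt = 0.6 × 90 × 0.4419 × 3.5 = 83.51 kips (transverse, base value).
(i) R_nwl + R_nwt = 322.1 kips; (ii) 0.85 R_nwl + 1.5 R_nwt = 328.1 kips.
R_n = max = 328.1 kips [governs: (ii)]; φR_n = 246.1 kips.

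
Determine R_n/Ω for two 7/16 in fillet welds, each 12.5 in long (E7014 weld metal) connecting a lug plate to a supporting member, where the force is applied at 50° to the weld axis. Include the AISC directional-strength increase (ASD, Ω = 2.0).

E70XX → F_EXX = 70 ksi.
t_e = 0.707 × 0.4375 = 0.3093 in; A_we = 0.3093 × 25 = 7.733 in².
Directional factor: 1.0 + 0.5 sin^1.5(50°) = 1.335.
F_nw = 0.6 × 70 × 1.335 = 56.08 ksi.
R_n/Ω = (56.08 × 7.733) / 2.0 = 216.8 kips.

R_n/Ω ≈ 217 kips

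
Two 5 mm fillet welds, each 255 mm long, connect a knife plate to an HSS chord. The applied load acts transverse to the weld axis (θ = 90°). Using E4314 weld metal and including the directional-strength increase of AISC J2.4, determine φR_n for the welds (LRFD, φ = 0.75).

φR_n ≈ 523 kN

E43XX → F_EXX = 430 MPa.
t_e = 0.707 × 5 = 3.535 mm; A_we = 3.535 × 510 = 1803 mm².
Directional factor: 1.0 + 0.5 sin^1.5(90°) = 1.5.
F_nw = 0.6 × 430 × 1.5 = 387 MPa.
φR_n = 0.75 × 387 × 1803 × 10⁻³ = 523.3 kN.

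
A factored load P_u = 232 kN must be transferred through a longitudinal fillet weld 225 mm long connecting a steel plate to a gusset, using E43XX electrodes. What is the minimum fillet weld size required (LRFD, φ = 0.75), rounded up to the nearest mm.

E43XX → F_EXX = 430 MPa.
Total weld length L = 225 mm.
Required throat t_e = P_u / (φ × 0.6 F_EXX × L) = 232 / (0.75 × 0.6 × 430 × 225 × 10⁻³) = 5.329 mm.
Required leg w = t_e / 0.707 = 7.537 mm → use 8 mm.

w = 8 mm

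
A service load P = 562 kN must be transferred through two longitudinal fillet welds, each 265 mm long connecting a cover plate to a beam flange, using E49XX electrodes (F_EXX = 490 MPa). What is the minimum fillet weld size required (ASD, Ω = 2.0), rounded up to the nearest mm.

Total weld length L = 530 mm.
Required throat t_e = P × Ω / (0.6 F_EXX × L) = 562 × 2.0 / (0.6 × 490 × 530 × 10⁻³) = 7.213 mm.
Required leg w = t_e / 0.707 = 10.2 mm → use 11 mm.

w = 11 mm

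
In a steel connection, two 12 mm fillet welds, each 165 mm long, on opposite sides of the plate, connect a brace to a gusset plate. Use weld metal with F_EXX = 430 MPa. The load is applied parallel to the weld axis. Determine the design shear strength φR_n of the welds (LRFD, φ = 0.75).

Effective throat t_e = 0.707 × 12 = 8.484 mm.
Total length L = 330 mm; A_we = 8.484 × 330 = 2800 mm².
F_nw = 0.6 F_EXX = 0.6 × 430 = 258 MPa.
φR_n = 0.75 × 258 × 2800 × 10⁻³ = 541.7 kN.

φR_n ≈ 542 kN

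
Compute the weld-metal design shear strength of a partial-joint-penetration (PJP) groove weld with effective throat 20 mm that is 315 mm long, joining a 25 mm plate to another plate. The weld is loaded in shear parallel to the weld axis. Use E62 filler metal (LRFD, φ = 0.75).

E62XX → F_EXX = 620 MPa.
Effective throat (given) t_e = 20 mm.
A_we = 20 × 315 = 6300 mm².
F_nw = 0.6 F_EXX = 372 MPa.
φR_n = 0.75 × 372 × 6300 × 10⁻³ = 1758 kN.

φR_n ≈ 1760 kN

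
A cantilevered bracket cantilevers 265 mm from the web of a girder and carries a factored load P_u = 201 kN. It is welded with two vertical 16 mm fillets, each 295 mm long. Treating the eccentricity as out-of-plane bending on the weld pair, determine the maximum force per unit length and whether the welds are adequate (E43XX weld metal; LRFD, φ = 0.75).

f_max ≈ 1870 N/mm; adequate

E43XX → F_EXX = 430 MPa.
L_w = 2 × 295 = 590 mm; section modulus (unit throat) S = 2 × L²/6 = 29010 mm².
Direct shear f_v = P/L_w = 201×10³/590 = 340.7 N/mm.
Moment M = P × e = 201×10³ × 265 = 53265000 N·mm; bending f_b = M/S = 1836 N/mm.
f_max = √(f_v² + f_b²) = √(340.7² + 1836²) = 1868 N/mm.
φr_n = 0.75 × 0.6 × 430 × (0.707 × 16) = 2189 N/mm → adequate.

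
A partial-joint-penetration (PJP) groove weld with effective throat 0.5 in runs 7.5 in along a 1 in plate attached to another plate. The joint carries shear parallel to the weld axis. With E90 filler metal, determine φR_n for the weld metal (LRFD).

E90XX → F_EXX = 90 ksi.
Effective throat (given) t_e = 0.5 in.
A_we = 0.5 × 7.5 = 3.75 in².
F_nw = 0.6 F_EXX = 54 ksi.
φR_n = 0.75 × 54 × 3.75 = 151.9 kip.

φR_n ≈ 152 kip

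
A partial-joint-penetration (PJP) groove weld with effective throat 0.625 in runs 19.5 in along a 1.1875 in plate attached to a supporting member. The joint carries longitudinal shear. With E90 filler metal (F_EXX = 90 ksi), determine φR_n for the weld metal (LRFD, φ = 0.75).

Effective throat (given) t_e = 0.625 in.
A_we = 0.625 × 19.5 = 12.19 in².
F_nw = 0.6 F_EXX = 54 ksi.
φR_n = 0.75 × 54 × 12.19 = 493.6 kip.

φR_n ≈ 494 kip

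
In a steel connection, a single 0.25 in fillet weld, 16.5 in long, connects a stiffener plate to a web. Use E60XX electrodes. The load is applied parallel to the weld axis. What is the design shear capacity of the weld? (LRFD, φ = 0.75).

φR_n ≈ 78.7 kip

E60XX → F_EXX = 60 ksi.
Effective throat t_e = 0.707 × 0.25 = 0.1767 in.
Total length L = 16.5 in; A_we = 0.1767 × 16.5 = 2.916 in².
F_nw = 0.6 F_EXX = 0.6 × 60 = 36 ksi.
φR_n = 0.75 × 36 × 2.916 = 78.74 kip.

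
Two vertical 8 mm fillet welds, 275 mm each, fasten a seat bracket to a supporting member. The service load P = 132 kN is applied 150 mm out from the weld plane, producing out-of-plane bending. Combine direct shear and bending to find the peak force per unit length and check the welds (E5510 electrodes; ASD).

f_max ≈ 821 N/mm; adequate

E55XX → F_EXX = 550 MPa.
L_w = 2 × 275 = 550 mm; section modulus (unit throat) S = 2 × L²/6 = 25210 mm².
Direct shear f_v = P/L_w = 132×10³/550 = 240 N/mm.
Moment M = P × e = 132×10³ × 150 = 19800000 N·mm; bending f_b = M/S = 785.5 N/mm.
f_max = √(f_v² + f_b²) = √(240² + 785.5²) = 821.3 N/mm.
r_n/Ω = (1/2.0) × 0.6 × 550 × (0.707 × 8) = 933.2 N/mm → adequate.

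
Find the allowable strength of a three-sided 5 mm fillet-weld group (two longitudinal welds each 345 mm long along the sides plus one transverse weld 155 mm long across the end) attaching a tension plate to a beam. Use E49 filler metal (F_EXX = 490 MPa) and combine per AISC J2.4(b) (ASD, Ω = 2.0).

t_e = 0.707 × 5 = 3.535 mm.
R_nwl = 0.6 × 490 × 3.535 × 690 × 10⁻³ = 717.1 kN (longitudinal, 2 welds).
R_nwt = 0.6 × 490 × 3.535 × 155 × 10⁻³ = 161.1 kN (transverse, base value).
(i) R_nwl + R_nwt = 878.2 kN; (ii) 0.85 R_nwl + 1.5 R_nwt = 851.2 kN.
R_n = max = 878.2 kN [governs: (i)]; R_n/Ω = 439.1 kN.

R_n/Ω ≈ 439 kN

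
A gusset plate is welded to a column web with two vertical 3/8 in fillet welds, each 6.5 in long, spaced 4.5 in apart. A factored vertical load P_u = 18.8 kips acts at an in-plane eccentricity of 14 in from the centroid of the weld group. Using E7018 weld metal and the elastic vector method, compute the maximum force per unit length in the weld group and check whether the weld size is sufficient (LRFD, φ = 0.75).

f_max ≈ 10.2 kip/in; NOT adequate

E70XX → F_EXX = 70 ksi.
Total weld length L_w = 13 in. Treat welds as unit-width lines.
Polar moment about centroid: J = 2[d³/12 + d(b/2)²] = 2[6.5³/12 + 6.5×2.25²] = 111.6 in³.
Direct shear f_v = P/L_w = 18.8 / 13 = 1.446 kip/in (vertical).
Torsion M = P·e = 18.8 × 14 = 263.2 kip·in.
Critical point at (x, y) = (2.25, 3.25) from centroid. f_tx = M·y/J = 7.666 kip/in; f_ty = M·x/J = 5.307 kip/in.
Resultant f_max = √[f_tx² + (f_v + f_ty)²] = √[7.666² + (1.446 + 5.307)²] = 10.22 kip/in.
Capacity per unit length: φr_n = 0.75 × 0.6 × 70 × (0.707 × 0.375) = 8.351 kip/in.
10.22 > 8.351 → NOT adequate.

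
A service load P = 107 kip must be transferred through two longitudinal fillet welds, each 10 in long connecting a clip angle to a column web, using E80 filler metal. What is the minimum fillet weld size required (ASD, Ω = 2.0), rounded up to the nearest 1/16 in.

w = 3/8 in

E80XX → F_EXX = 80 ksi.
Total weld length L = 20 in.
Required throat t_e = P × Ω / (0.6 F_EXX × L) = 107 × 2.0 / (0.6 × 80 × 20) = 0.2229 in.
Required leg w = t_e / 0.707 = 0.3153 in → use 3/8 in.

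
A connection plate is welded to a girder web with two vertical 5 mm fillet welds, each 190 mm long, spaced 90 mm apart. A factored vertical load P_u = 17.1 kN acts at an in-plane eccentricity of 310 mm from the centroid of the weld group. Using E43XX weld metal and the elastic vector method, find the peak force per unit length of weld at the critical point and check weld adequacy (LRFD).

f_max ≈ 313 N/mm; adequate

E43XX → F_EXX = 430 MPa.
Total weld length L_w = 380 mm. Treat welds as unit-width lines.
Polar moment about centroid: J = 2[d³/12 + d(b/2)²] = 2[190³/12 + 190×45²] = 1913000 mm³.
Direct shear f_v = P/L_w = 17.1×10³ / 380 = 45 N/mm (vertical).
Torsion M = P·e = 17.1×10³ × 310 = 5301000 N·mm.
Critical point at (x, y) = (45, 95) from centroid. f_tx = M·y/J = 263.3 N/mm; f_ty = M·x/J = 124.7 N/mm.
Resultant f_max = √[f_tx² + (f_v + f_ty)²] = √[263.3² + (45 + 124.7)²] = 313.3 N/mm.
Capacity per unit length: φr_n = 0.75 × 0.6 × 430 × (0.707 × 5) = 684 N/mm.
313.3 ≤ 684 → adequate.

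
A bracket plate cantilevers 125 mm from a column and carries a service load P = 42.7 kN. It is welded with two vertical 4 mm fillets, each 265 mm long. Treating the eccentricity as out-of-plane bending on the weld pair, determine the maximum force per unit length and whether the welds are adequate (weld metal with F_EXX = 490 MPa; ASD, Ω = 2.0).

f_max ≈ 242 N/mm; adequate

L_w = 2 × 265 = 530 mm; section modulus (unit throat) S = 2 × L²/6 = 23410 mm².
Direct shear f_v = P/L_w = 42.7×10³/530 = 80.57 N/mm.
Moment M = P × e = 42.7×10³ × 125 = 5337500 N·mm; bending f_b = M/S = 228 N/mm.
f_max = √(f_v² + f_b²) = √(80.57² + 228²) = 241.8 N/mm.
r_n/Ω = (1/2.0) × 0.6 × 490 × (0.707 × 4) = 415.7 N/mm → adequate.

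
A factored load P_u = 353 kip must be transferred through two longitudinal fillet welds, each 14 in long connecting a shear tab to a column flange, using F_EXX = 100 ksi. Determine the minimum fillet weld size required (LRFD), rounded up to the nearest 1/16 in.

w = 7/16 in

Total weld length L = 28 in.
Required throat t_e = P_u / (φ × 0.6 F_EXX × L) = 353 / (0.75 × 0.6 × 100 × 28) = 0.2802 in.
Required leg w = t_e / 0.707 = 0.3963 in → use 7/16 in.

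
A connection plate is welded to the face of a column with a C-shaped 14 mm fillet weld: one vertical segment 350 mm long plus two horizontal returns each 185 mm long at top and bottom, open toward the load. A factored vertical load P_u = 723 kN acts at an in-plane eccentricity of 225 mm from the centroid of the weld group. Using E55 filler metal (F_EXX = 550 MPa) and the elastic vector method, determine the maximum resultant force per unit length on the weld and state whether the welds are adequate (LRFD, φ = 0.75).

Total weld length L_w = 720 mm. Treat welds as unit-width lines.
Centroid: x̄ = 2×185×92.5 / 720 = 47.53 mm from the vertical weld.
Polar moment about centroid: J = I_x + I_y = [350³/12 + 2×185×175²] + [350×47.53² + 2(185³/12 + 185×44.97²)] = 17500000 mm³.
Direct shear f_v = P/L_w = 723×10³ / 720 = 1004 N/mm (vertical).
Torsion M = P·e = 723×10³ × 225 = 162680000 N·mm.
Critical point at (x, y) = (137.5, 175) from centroid. f_tx = M·y/J = 1627 N/mm; f_ty = M·x/J = 1278 N/mm.
Resultant f_max = √[f_tx² + (f_v + f_ty)²] = √[1627² + (1004 + 1278)²] = 2803 N/mm.
Capacity per unit length: φr_n = 0.75 × 0.6 × 550 × (0.707 × 14) = 2450 N/mm.
2803 > 2450 → NOT adequate.

f_max ≈ 2800 N/mm; NOT adequate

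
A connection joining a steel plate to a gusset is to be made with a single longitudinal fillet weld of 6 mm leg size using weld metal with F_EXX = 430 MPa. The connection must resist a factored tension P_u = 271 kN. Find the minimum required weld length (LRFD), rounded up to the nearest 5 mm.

Throat t_e = 0.707 × 6 = 4.242 mm.
φr_n = 0.75 × 0.6 × 430 × 4.242 × 10⁻³ = 0.8208 kN/mm.
L_req = P_u / φr_n = 271 / 0.8208 = 330.2 mm total.
Round up → use L = 335 mm.

L = 335 mm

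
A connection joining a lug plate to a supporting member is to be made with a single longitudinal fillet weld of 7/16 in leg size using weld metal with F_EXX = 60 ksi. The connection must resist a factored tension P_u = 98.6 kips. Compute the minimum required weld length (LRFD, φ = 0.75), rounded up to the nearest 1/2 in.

Throat t_e = 0.707 × 0.4375 = 0.3093 in.
φr_n = 0.75 × 0.6 × 60 × 0.3093 = 8.351 kips/in.
L_req = P_u / φr_n = 98.6 / 8.351 = 11.81 in total.
Round up → use L = 12 in.

L = 12 in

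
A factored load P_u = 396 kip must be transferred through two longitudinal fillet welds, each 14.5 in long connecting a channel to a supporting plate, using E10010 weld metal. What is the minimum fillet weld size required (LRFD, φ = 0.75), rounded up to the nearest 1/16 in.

E100XX → F_EXX = 100 ksi.
Total weld length L = 29 in.
Required throat t_e = P_u / (φ × 0.6 F_EXX × L) = 396 / (0.75 × 0.6 × 100 × 29) = 0.3034 in.
Required leg w = t_e / 0.707 = 0.4292 in → use 7/16 in.

w = 7/16 in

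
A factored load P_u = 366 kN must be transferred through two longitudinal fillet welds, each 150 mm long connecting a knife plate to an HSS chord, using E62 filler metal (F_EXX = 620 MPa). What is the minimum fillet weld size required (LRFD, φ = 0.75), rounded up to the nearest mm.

w = 7 mm

Total weld length L = 300 mm.
Required throat t_e = P_u / (φ × 0.6 F_EXX × L) = 366 / (0.75 × 0.6 × 620 × 300 × 10⁻³) = 4.373 mm.
Required leg w = t_e / 0.707 = 6.185 mm → use 7 mm.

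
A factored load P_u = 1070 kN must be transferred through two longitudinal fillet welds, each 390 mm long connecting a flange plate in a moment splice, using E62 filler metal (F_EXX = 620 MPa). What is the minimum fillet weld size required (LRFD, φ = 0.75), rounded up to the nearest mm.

w = 7 mm

Total weld length L = 780 mm.
Required throat t_e = P_u / (φ × 0.6 F_EXX × L) = 1070 / (0.75 × 0.6 × 620 × 780 × 10⁻³) = 4.917 mm.
Required leg w = t_e / 0.707 = 6.954 mm → use 7 mm.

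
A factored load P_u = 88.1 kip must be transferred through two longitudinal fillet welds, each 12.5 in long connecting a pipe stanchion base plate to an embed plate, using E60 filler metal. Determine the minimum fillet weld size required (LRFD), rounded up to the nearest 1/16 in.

w = 3/16 in

E60XX → F_EXX = 60 ksi.
Total weld length L = 25 in.
Required throat t_e = P_u / (φ × 0.6 F_EXX × L) = 88.1 / (0.75 × 0.6 × 60 × 25) = 0.1305 in.
Required leg w = t_e / 0.707 = 0.1846 in → use 3/16 in.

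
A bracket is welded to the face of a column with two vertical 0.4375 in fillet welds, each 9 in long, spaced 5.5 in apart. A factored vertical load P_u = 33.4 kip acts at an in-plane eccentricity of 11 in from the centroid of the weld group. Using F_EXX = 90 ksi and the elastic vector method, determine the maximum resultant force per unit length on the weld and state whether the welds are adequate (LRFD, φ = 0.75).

f_max ≈ 8.63 kip/in; adequate

Total weld length L_w = 18 in. Treat welds as unit-width lines.
Polar moment about centroid: J = 2[d³/12 + d(b/2)²] = 2[9³/12 + 9×2.75²] = 257.6 in³.
Direct shear f_v = P/L_w = 33.4 / 18 = 1.856 kip/in (vertical).
Torsion M = P·e = 33.4 × 11 = 367.4 kip·in.
Critical point at (x, y) = (2.75, 4.5) from centroid. f_tx = M·y/J = 6.417 kip/in; f_ty = M·x/J = 3.922 kip/in.
Resultant f_max = √[f_tx² + (f_v + f_ty)²] = √[6.417² + (1.856 + 3.922)²] = 8.635 kip/in.
Capacity per unit length: φr_n = 0.75 × 0.6 × 90 × (0.707 × 0.4375) = 12.53 kip/in.
8.635 ≤ 12.53 → adequate.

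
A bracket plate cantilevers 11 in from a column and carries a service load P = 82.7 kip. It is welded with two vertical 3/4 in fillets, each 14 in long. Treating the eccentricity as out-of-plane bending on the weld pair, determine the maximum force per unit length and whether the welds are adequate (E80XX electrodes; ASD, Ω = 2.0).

f_max ≈ 14.2 kip/in; NOT adequate

E80XX → F_EXX = 80 ksi.
L_w = 2 × 14 = 28 in; section modulus (unit throat) S = 2 × L²/6 = 65.33 in².
Direct shear f_v = P/L_w = 82.7/28 = 2.954 kip/in.
Moment M = P × e = 82.7 × 11 = 909.7 kip·in; bending f_b = M/S = 13.92 kip/in.
f_max = √(f_v² + f_b²) = √(2.954² + 13.92²) = 14.23 kip/in.
r_n/Ω = (1/2.0) × 0.6 × 80 × (0.707 × 0.75) = 12.73 kip/in → NOT adequate.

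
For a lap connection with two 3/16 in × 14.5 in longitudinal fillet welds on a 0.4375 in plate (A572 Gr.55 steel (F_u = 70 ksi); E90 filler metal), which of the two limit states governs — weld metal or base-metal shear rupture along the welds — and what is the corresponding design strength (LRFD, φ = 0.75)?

E90XX → F_EXX = 90 ksi.
t_e = 0.707 × 0.1875 = 0.1326 in; L = 29 in.
Weld metal: φR_n = 0.75 × 0.6 × 90 × 0.1326 × 29 = 155.7 kip.
Base metal (shear rupture): φR_n = 0.75 × 0.6 × 70 × 0.4375 × 29 = 399.7 kip.
Governing: weld metal.

φR_n ≈ 156 kip (weld metal governs)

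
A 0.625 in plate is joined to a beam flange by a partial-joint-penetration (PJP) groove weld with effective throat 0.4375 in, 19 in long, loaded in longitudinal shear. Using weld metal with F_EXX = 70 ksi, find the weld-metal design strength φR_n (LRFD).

Effective throat (given) t_e = 0.4375 in.
A_we = 0.4375 × 19 = 8.312 in².
F_nw = 0.6 F_EXX = 42 ksi.
φR_n = 0.75 × 42 × 8.312 = 261.8 kip.

φR_n ≈ 262 kip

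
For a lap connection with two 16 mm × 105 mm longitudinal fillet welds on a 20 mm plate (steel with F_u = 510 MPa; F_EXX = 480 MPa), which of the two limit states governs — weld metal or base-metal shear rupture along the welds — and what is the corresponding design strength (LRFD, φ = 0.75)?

t_e = 0.707 × 16 = 11.31 mm; L = 210 mm.
Weld metal: φR_n = 0.75 × 0.6 × 480 × 11.31 × 210 × 10⁻³ = 513.1 kN.
Base metal (shear rupture): φR_n = 0.75 × 0.6 × 510 × 20 × 210 × 10⁻³ = 963.9 kN.
Governing: weld metal.

φR_n ≈ 513 kN (weld metal governs)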